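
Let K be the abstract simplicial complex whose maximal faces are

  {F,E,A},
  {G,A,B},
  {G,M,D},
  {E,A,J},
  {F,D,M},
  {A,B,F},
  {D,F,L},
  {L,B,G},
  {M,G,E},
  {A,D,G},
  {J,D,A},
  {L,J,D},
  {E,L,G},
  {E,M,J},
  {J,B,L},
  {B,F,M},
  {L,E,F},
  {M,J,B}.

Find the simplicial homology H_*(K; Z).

We work with the vertex ordering A < B < D < E < F < G < J < L < M. The simplices of K, each written with vertices in increasing order, are:

  0-simplices (9): A, B, D, E, F, G, J, L, M
  1-simplices (27): AB, AD, AE, AF, AG, AJ, BF, BG, BJ, BL, BM, DF, DG, DJ, DL, DM, EF, EG, EJ, EL, EM, FL, FM, GL, GM, JL, JM
  2-simplices (18): ABF, ABG, ADG, ADJ, AEF, AEJ, BFM, BGL, BJL, BJM, DFL, DFM, DGM, DJL, EFL, EGL, EGM, EJM

so the chain groups are C_0 ≅ Z^9, C_1 ≅ Z^27, C_2 ≅ Z^18.

The boundary map ∂_1: C_1 → C_0 sends each edge [p,q] (with p < q) to q − p.
As a 9×27 matrix over Z this has rank 8, with invariant factors (1,1,1,1,1,1,1,1).

∂_2: C_2 → C_1 acts by ∂[p,q,r] = [q,r] − [p,r] + [p,q]. For instance
  ∂BGL = GL − BL + BG,
  ∂DFM = FM − DM + DF.
This gives a 27×18 integer matrix of rank 17; reducing to Smith normal form yields diagonal entries (1,1,1,1,1,1,1,1,1,1,1,1,1,1,1,1,1).

From H_k ≅ ker(∂_k) / im(∂_{k+1}) we obtain:

  H_0: rank C_0 − rank ∂_1 = 9 − 8 = 1, and the invariant factors of ∂_1 are all 1, so H_0 ≅ Z.
  H_1: rank ker ∂_1 − rank ∂_2 = (27 − 8) − 17 = 2, and the invariant factors of ∂_2 are all 1, so H_1 ≅ Z^2.
  H_2: rank ker ∂_2 − rank ∂_3 = (18 − 17) − 0 = 1, and there is no ∂_3, so H_2 ≅ Z.

(K is a triangulation of the torus T^2.)

H_0 = Z,  H_1 = Z^2,  H_2 = Z.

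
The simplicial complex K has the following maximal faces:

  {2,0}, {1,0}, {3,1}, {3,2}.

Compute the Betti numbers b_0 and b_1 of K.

Order the vertices as 0 < 1 < 2 < 3. Listing each simplex with vertices in this order, K has dimension 1 with simplices:

  0-simplices (4): [0], [1], [2], [3]
  1-simplices (4): [0,1], [0,2], [1,3], [2,3]

so the chain groups are C_0 ≅ Z^4, C_1 ≅ Z^4.

Boundary ∂_1: C_1 → C_0 sends each edge [p,q] (with p < q) to q − p.
The resulting 4×4 matrix has rank 3, and its Smith normal form has invariant factors (1,1,1).

Reading off H_k = ker ∂_k / im ∂_{k+1}:

  H_0: rank C_0 − rank ∂_1 = 4 − 3 = 1, and the invariant factors of ∂_1 are all 1, so H_0 = Z.
  H_1: rank ker ∂_1 − rank ∂_2 = (4 − 3) − 0 = 1, and there is no ∂_2, so H_1 = Z.

Hence the Betti numbers are b_0 = 1, b_1 = 1.

b_0 = 1, b_1 = 1.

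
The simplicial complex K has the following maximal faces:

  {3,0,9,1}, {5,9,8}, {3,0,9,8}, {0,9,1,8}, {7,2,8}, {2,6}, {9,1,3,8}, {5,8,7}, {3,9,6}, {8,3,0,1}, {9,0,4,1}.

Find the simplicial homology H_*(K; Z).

Order the vertices as 0 < 1 < 2 < 3 < 4 < 5 < 6 < 7 < 8 < 9. Listing each simplex with vertices in this order, K has dimension 3 with simplices:

  0-simplices (10): [0], [1], [2], [3], [4], [5], [6], [7], [8], [9]
  1-simplices (22): [0,1], [0,3], [0,4], [0,8], [0,9], [1,3], [1,4], [1,8], [1,9], [2,6], [2,7], [2,8], [3,6], [3,8], [3,9], [4,9], [5,7], [5,8], [5,9], [6,9], [7,8], [8,9]
  2-simplices (17): [0,1,3], [0,1,4], [0,1,8], [0,1,9], [0,3,8], [0,3,9], [0,4,9], [0,8,9], [1,3,8], [1,3,9], [1,4,9], [1,8,9], [2,7,8], [3,6,9], [3,8,9], [5,7,8], [5,8,9]
  3-simplices (6): [0,1,3,8], [0,1,3,9], [0,1,4,9], [0,1,8,9], [0,3,8,9], [1,3,8,9]

Hence C_0 ≅ Z^10, C_1 ≅ Z^22, C_2 ≅ Z^17, C_3 ≅ Z^6.

∂_1: C_1 → C_0 maps an edge to its endpoints' difference, ∂[p,q] = q − p. For instance
  ∂[6,9] = [9] − [6].
The resulting 10×22 matrix has rank 9, and its Smith normal form has invariant factors (1,1,1,1,1,1,1,1,1).

The boundary map ∂_2: C_2 → C_1 maps a triangle to the signed sum of its edges. For instance
  ∂[3,8,9] = [8,9] − [3,9] + [3,8],
  ∂[1,3,8] = [3,8] − [1,8] + [1,3].
This gives a 22×17 integer matrix of rank 12; reducing to Smith normal form yields diagonal entries (1,1,1,1,1,1,1,1,1,1,1,1).

Boundary ∂_3: C_3 → C_2 sends each 3-simplex σ to the alternating sum Σ_i (−1)^i (σ with its i-th vertex removed). For instance
  ∂[1,3,8,9] = [3,8,9] − [1,8,9] + [1,3,9] − [1,3,8],
  ∂[0,1,3,8] = [1,3,8] − [0,3,8] + [0,1,8] − [0,1,3].
This gives a 17×6 integer matrix of rank 5; reducing to Smith normal form yields diagonal entries (1,1,1,1,1).

Reading off H_k = ker ∂_k / im ∂_{k+1}:

  H_0: rank C_0 − rank ∂_1 = 10 − 9 = 1, and the invariant factors of ∂_1 are all 1, so H_0 = Z.
  H_1: rank ker ∂_1 − rank ∂_2 = (22 − 9) − 12 = 1, and the invariant factors of ∂_2 are all 1, so H_1 = Z.
  H_2: rank ker ∂_2 − rank ∂_3 = (17 − 12) − 5 = 0, and the invariant factors of ∂_3 are all 1, so H_2 = 0.
  H_3: rank ker ∂_3 − rank ∂_4 = (6 − 5) − 0 = 1, and there is no ∂_4, so H_3 = Z.

As a check, the Euler characteristic is 10 − 22 + 17 − 6 = -1, which agrees with 1 − 1 + 0 − 1 = -1.

H_0 ≅ Z,  H_1 ≅ Z,  H_2 = 0,  H_3 ≅ Z.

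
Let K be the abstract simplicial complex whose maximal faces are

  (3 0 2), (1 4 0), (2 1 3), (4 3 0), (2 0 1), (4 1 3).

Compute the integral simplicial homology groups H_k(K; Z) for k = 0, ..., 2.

We work with the vertex ordering 0 < 1 < 2 < 3 < 4. The simplices of K, each written with vertices in increasing order, are:

  0-simplices (5): [0], [1], [2], [3], [4]
  1-simplices (9): [0,1], [0,2], [0,3], [0,4], [1,2], [1,3], [1,4], [2,3], [3,4]
  2-simplices (6): [0,1,2], [0,1,4], [0,2,3], [0,3,4], [1,2,3], [1,3,4]

giving chain groups C_0 ≅ Z^5, C_1 ≅ Z^9, C_2 ≅ Z^6.

The boundary map ∂_1: C_1 → C_0 is given by ∂[p,q] = [q] − [p].
The resulting 5×9 matrix has rank 4, and its Smith normal form has invariant factors (1,1,1,1).

∂_2: C_2 → C_1 acts by ∂[p,q,r] = [q,r] − [p,r] + [p,q]. For instance
  ∂[0,2,3] = [2,3] − [0,3] + [0,2],
  ∂[0,3,4] = [3,4] − [0,4] + [0,3].
The 9×6 boundary matrix has rank 5 and Smith normal form diag(1,1,1,1,1).

Now H_k = ker ∂_k / im ∂_{k+1}, so:

  H_0: rank C_0 − rank ∂_1 = 5 − 4 = 1, and the invariant factors of ∂_1 are all 1, so H_0 ≅ Z.
  H_1: rank ker ∂_1 − rank ∂_2 = (9 − 4) − 5 = 0, and the invariant factors of ∂_2 are all 1, so H_1 ≅ 0.
  H_2: rank ker ∂_2 − rank ∂_3 = (6 − 5) − 0 = 1, and there is no ∂_3, so H_2 ≅ Z.

As a check, the Euler characteristic is 5 − 9 + 6 = 2, which agrees with 1 − 0 + 1 = 2.

H_0 = Z,  H_1 = 0,  H_2 = Z.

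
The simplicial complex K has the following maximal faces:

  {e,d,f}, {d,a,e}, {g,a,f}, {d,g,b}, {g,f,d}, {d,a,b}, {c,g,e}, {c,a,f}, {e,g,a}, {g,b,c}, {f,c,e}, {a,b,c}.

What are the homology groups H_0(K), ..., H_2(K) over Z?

H_0 = Z,  H_1 = Z/2Z,  H_2 = 0.

Fix the vertex order a < b < c < d < e < f < g and write every simplex with vertices in increasing order. Then dim K = 2 and the simplices of K are:

  0-simplices (7): a, b, c, d, e, f, g
  1-simplices (18): ab, ac, ad, ae, af, ag, bc, bd, bg, ce, cf, cg, de, df, dg, ef, eg, fg
  2-simplices (12): abc, abd, acf, ade, aeg, afg, bcg, bdg, cef, ceg, def, dfg

Hence C_0 ≅ Z^7, C_1 ≅ Z^18, C_2 ≅ Z^12.

Boundary ∂_1: C_1 → C_0 sends each edge [p,q] (with p < q) to q − p.
This gives a 7×18 integer matrix of rank 6; reducing to Smith normal form yields diagonal entries (1,1,1,1,1,1).

Boundary ∂_2: C_2 → C_1 acts by ∂[p,q,r] = [q,r] − [p,r] + [p,q]. For instance
  ∂bdg = dg − bg + bd,
  ∂acf = cf − af + ac.
As a 18×12 matrix over Z this has rank 12, with invariant factors (1,1,1,1,1,1,1,1,1,1,1,2).

Reading off H_k = ker ∂_k / im ∂_{k+1}:

  H_0: rank C_0 − rank ∂_1 = 7 − 6 = 1, and the invariant factors of ∂_1 are all 1, so H_0 ≅ Z.
  H_1: rank ker ∂_1 − rank ∂_2 = (18 − 6) − 12 = 0, and ∂_2 has invariant factor 2 > 1, so H_1 ≅ Z/2Z.
  H_2: rank ker ∂_2 − rank ∂_3 = (12 − 12) − 0 = 0, and there is no ∂_3, so H_2 ≅ 0.

As a check, the Euler characteristic is 7 − 18 + 12 = 1, which agrees with 1 − 0 + 0 = 1.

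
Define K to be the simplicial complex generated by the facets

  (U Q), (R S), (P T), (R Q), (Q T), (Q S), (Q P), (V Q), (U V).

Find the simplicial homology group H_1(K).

Order the vertices as P < Q < R < S < T < U < V. Listing each simplex with vertices in this order, K has dimension 1 with simplices:

  0-simplices (7): P, Q, R, S, T, U, V
  1-simplices (9): PQ, PT, QR, QS, QT, QU, QV, RS, UV

Hence C_0 ≅ Z^7, C_1 ≅ Z^9.

Boundary ∂_1: C_1 → C_0 sends each edge [p,q] (with p < q) to q − p.
The 7×9 boundary matrix has rank 6 and Smith normal form diag(1,1,1,1,1,1).

From H_k ≅ ker(∂_k) / im(∂_{k+1}) we obtain:

  H_1: rank ker ∂_1 − rank ∂_2 = (9 − 6) − 0 = 3, and there is no ∂_2, so H_1 ≅ Z^3.

H_1 = Z^3.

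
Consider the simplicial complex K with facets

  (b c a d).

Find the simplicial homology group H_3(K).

H_3 = 0.

We work with the vertex ordering a < b < c < d. The simplices of K, each written with vertices in increasing order, are:

  0-simplices (4): a, b, c, d
  1-simplices (6): ab, ac, ad, bc, bd, cd
  2-simplices (4): abc, abd, acd, bcd
  3-simplices (1): abcd

giving chain groups C_0 ≅ Z^4, C_1 ≅ Z^6, C_2 ≅ Z^4, C_3 ≅ Z^1.

Boundary ∂_1: C_1 → C_0 maps an edge to its endpoints' difference, ∂[p,q] = q − p.
This gives a 4×6 integer matrix of rank 3; reducing to Smith normal form yields diagonal entries (1,1,1).

∂_2: C_2 → C_1 acts by ∂[p,q,r] = [q,r] − [p,r] + [p,q]. For instance
  ∂abc = bc − ac + ab,
  ∂bcd = cd − bd + bc.
As a 6×4 matrix over Z this has rank 3, with invariant factors (1,1,1).

∂_3: C_3 → C_2 sends each 3-simplex σ to the alternating sum Σ_i (−1)^i (σ with its i-th vertex removed). For instance
  ∂abcd = bcd − acd + abd − abc.
This gives a 4×1 integer matrix of rank 1; reducing to Smith normal form yields diagonal entries (1).

Computing H_k = (kernel of ∂_k) / (image of ∂_{k+1}):

  H_3: rank ker ∂_3 − rank ∂_4 = (1 − 1) − 0 = 0, and there is no ∂_4, so H_3 = 0.

(K is a triangulation of the 3-simplex.)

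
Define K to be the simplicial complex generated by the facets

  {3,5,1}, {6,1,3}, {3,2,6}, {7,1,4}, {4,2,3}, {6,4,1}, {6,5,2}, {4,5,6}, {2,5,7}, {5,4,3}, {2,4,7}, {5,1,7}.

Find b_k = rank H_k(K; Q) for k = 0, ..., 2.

b_0 = 1, b_1 = 0, b_2 = 0.

Fix the vertex order 1 < 2 < 3 < 4 < 5 < 6 < 7 and write every simplex with vertices in increasing order. Then dim K = 2 and the simplices of K are:

  0-simplices (7): [1], [2], [3], [4], [5], [6], [7]
  1-simplices (18): [1,3], [1,4], [1,5], [1,6], [1,7], [2,3], [2,4], [2,5], [2,6], [2,7], [3,4], [3,5], [3,6], [4,5], [4,6], [4,7], [5,6], [5,7]
  2-simplices (12): [1,3,5], [1,3,6], [1,4,6], [1,4,7], [1,5,7], [2,3,4], [2,3,6], [2,4,7], [2,5,6], [2,5,7], [3,4,5], [4,5,6]

so the chain groups are C_0 ≅ Z^7, C_1 ≅ Z^18, C_2 ≅ Z^12.

The boundary map ∂_1: C_1 → C_0 is given by ∂[p,q] = [q] − [p].
The resulting 7×18 matrix has rank 6, and its Smith normal form has invariant factors (1,1,1,1,1,1).

Boundary ∂_2: C_2 → C_1 sends each 2-simplex [p,q,r] to [q,r] − [p,r] + [p,q]. For instance
  ∂[2,3,6] = [3,6] − [2,6] + [2,3],
  ∂[1,4,6] = [4,6] − [1,6] + [1,4].
This gives a 18×12 integer matrix of rank 12; reducing to Smith normal form yields diagonal entries (1,1,1,1,1,1,1,1,1,1,1,2).

From H_k ≅ ker(∂_k) / im(∂_{k+1}) we obtain:

  H_0: rank C_0 − rank ∂_1 = 7 − 6 = 1, and the invariant factors of ∂_1 are all 1, so H_0 ≅ Z.
  H_1: rank ker ∂_1 − rank ∂_2 = (18 − 6) − 12 = 0, and ∂_2 has invariant factor 2 > 1, so H_1 ≅ Z/2.
  H_2: rank ker ∂_2 − rank ∂_3 = (12 − 12) − 0 = 0, and there is no ∂_3, so H_2 ≅ 0.

Hence the Betti numbers are b_0 = 1, b_1 = 0, b_2 = 0.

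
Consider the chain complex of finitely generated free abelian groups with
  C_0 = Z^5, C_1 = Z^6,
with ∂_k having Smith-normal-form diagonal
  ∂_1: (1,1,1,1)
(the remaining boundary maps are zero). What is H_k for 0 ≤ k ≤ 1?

H_0 ≅ Z,  H_1 ≅ Z^2.

H_0: b_0 = 5 − 0 − 4 = 1; torsion from ∂_1 factors > 1: none. So H_0 ≅ Z.
H_1: b_1 = 6 − 4 − 0 = 2; torsion from ∂_2 factors > 1: none. So H_1 ≅ Z^2.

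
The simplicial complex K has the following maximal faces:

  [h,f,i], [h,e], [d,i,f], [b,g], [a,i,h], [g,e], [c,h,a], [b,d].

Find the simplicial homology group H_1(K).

H_1 ≅ Z.

Fix the vertex order a < b < c < d < e < f < g < h < i and write every simplex with vertices in increasing order. Then dim K = 2 and the simplices of K are:

  0-simplices (9): a, b, c, d, e, f, g, h, i
  1-simplices (13): ac, ah, ai, bd, bg, ch, df, di, eg, eh, fh, fi, hi
  2-simplices (4): ach, ahi, dfi, fhi

giving chain groups C_0 ≅ Z^9, C_1 ≅ Z^13, C_2 ≅ Z^4.

Boundary ∂_1: C_1 → C_0 maps an edge to its endpoints' difference, ∂[p,q] = q − p.
The resulting 9×13 matrix has rank 8, and its Smith normal form has invariant factors (1,1,1,1,1,1,1,1).

∂_2: C_2 → C_1 sends each 2-simplex [p,q,r] to [q,r] − [p,r] + [p,q]. For instance
  ∂fhi = hi − fi + fh,
  ∂dfi = fi − di + df.
The 13×4 boundary matrix has rank 4 and Smith normal form diag(1,1,1,1).

Computing H_k = (kernel of ∂_k) / (image of ∂_{k+1}):

  H_1: rank ker ∂_1 − rank ∂_2 = (13 − 8) − 4 = 1, and the invariant factors of ∂_2 are all 1, so H_1 = Z.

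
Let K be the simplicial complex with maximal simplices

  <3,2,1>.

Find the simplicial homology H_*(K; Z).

Take the total order 1 < 2 < 3 on the vertex set. Then K (dimension 2) consists of the simplices:

  0-simplices (3): [1], [2], [3]
  1-simplices (3): [1,2], [1,3], [2,3]
  2-simplices (1): [1,2,3]

giving chain groups C_0 ≅ Z^3, C_1 ≅ Z^3, C_2 ≅ Z^1.

The boundary map ∂_1: C_1 → C_0 maps an edge to its endpoints' difference, ∂[p,q] = q − p. For instance
  ∂[1,3] = [3] − [1].
This gives a 3×3 integer matrix of rank 2; reducing to Smith normal form yields diagonal entries (1,1).

∂_2: C_2 → C_1 sends each 2-simplex [p,q,r] to [q,r] − [p,r] + [p,q]. For instance
  ∂[1,2,3] = [2,3] − [1,3] + [1,2].
As a 3×1 matrix over Z this has rank 1, with invariant factors (1).

From H_k ≅ ker(∂_k) / im(∂_{k+1}) we obtain:

  H_0: rank C_0 − rank ∂_1 = 3 − 2 = 1, and the invariant factors of ∂_1 are all 1, so H_0 = Z.
  H_1: rank ker ∂_1 − rank ∂_2 = (3 − 2) − 1 = 0, and the invariant factors of ∂_2 are all 1, so H_1 = 0.
  H_2: rank ker ∂_2 − rank ∂_3 = (1 − 1) − 0 = 0, and there is no ∂_3, so H_2 = 0.

As a check, the Euler characteristic is 3 − 3 + 1 = 1, which agrees with 1 − 0 + 0 = 1.

H_0 ≅ Z,  H_1 = 0,  H_2 = 0.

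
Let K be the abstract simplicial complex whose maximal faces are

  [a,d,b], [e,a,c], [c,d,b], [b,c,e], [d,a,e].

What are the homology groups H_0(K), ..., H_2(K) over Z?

H_0 ≅ Z,  H_1 ≅ Z,  H_2 = 0.

Order the vertices as a < b < c < d < e. Listing each simplex with vertices in this order, K has dimension 2 with simplices:

  0-simplices (5): a, b, c, d, e
  1-simplices (10): ab, ac, ad, ae, bc, bd, be, cd, ce, de
  2-simplices (5): abd, ace, ade, bcd, bce

giving chain groups C_0 ≅ Z^5, C_1 ≅ Z^10, C_2 ≅ Z^5.

∂_1: C_1 → C_0 maps an edge to its endpoints' difference, ∂[p,q] = q − p. For instance
  ∂bd = d − b.
The 5×10 boundary matrix has rank 4 and Smith normal form diag(1,1,1,1).

The boundary map ∂_2: C_2 → C_1 maps a triangle to the signed sum of its edges. For instance
  ∂bcd = cd − bd + bc,
  ∂abd = bd − ad + ab.
As a 10×5 matrix over Z this has rank 5, with invariant factors (1,1,1,1,1).

Computing H_k = (kernel of ∂_k) / (image of ∂_{k+1}):

  H_0: rank C_0 − rank ∂_1 = 5 − 4 = 1, and the invariant factors of ∂_1 are all 1, so H_0 = Z.
  H_1: rank ker ∂_1 − rank ∂_2 = (10 − 4) − 5 = 1, and the invariant factors of ∂_2 are all 1, so H_1 = Z.
  H_2: rank ker ∂_2 − rank ∂_3 = (5 − 5) − 0 = 0, and there is no ∂_3, so H_2 = 0.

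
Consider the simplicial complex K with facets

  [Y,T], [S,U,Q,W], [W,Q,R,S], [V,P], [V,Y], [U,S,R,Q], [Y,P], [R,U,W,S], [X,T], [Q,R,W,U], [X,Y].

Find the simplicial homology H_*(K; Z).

Fix the vertex order P < Q < R < S < T < U < V < W < X < Y and write every simplex with vertices in increasing order. Then dim K = 3 and the simplices of K are:

  0-simplices (10): P, Q, R, S, T, U, V, W, X, Y
  1-simplices (16): PV, PY, QR, QS, QU, QW, RS, RU, RW, SU, SW, TX, TY, UW, VY, XY
  2-simplices (10): QRS, QRU, QRW, QSU, QSW, QUW, RSU, RSW, RUW, SUW
  3-simplices (5): QRSU, QRSW, QRUW, QSUW, RSUW

Hence C_0 ≅ Z^10, C_1 ≅ Z^16, C_2 ≅ Z^10, C_3 ≅ Z^5.

Boundary ∂_1: C_1 → C_0 maps an edge to its endpoints' difference, ∂[p,q] = q − p. For instance
  ∂SU = U − S.
As a 10×16 matrix over Z this has rank 8, with invariant factors (1,1,1,1,1,1,1,1).

The boundary map ∂_2: C_2 → C_1 acts by ∂[p,q,r] = [q,r] − [p,r] + [p,q]. For instance
  ∂SUW = UW − SW + SU,
  ∂QRW = RW − QW + QR.
The 16×10 boundary matrix has rank 6 and Smith normal form diag(1,1,1,1,1,1).

Boundary ∂_3: C_3 → C_2 sends each 3-simplex σ to the alternating sum Σ_i (−1)^i (σ with its i-th vertex removed). For instance
  ∂QRUW = RUW − QUW + QRW − QRU,
  ∂QRSW = RSW − QSW + QRW − QRS.
This gives a 10×5 integer matrix of rank 4; reducing to Smith normal form yields diagonal entries (1,1,1,1).

Computing H_k = (kernel of ∂_k) / (image of ∂_{k+1}):

  H_0: rank C_0 − rank ∂_1 = 10 − 8 = 2, and the invariant factors of ∂_1 are all 1, so H_0 = Z^2.
  H_1: rank ker ∂_1 − rank ∂_2 = (16 − 8) − 6 = 2, and the invariant factors of ∂_2 are all 1, so H_1 = Z^2.
  H_2: rank ker ∂_2 − rank ∂_3 = (10 − 6) − 4 = 0, and the invariant factors of ∂_3 are all 1, so H_2 = 0.
  H_3: rank ker ∂_3 − rank ∂_4 = (5 − 4) − 0 = 1, and there is no ∂_4, so H_3 = Z.

As a check, the Euler characteristic is 10 − 16 + 10 − 5 = -1, which agrees with 2 − 2 + 0 − 1 = -1.

H_0 ≅ Z^2,  H_1 ≅ Z^2,  H_2 = 0,  H_3 ≅ Z.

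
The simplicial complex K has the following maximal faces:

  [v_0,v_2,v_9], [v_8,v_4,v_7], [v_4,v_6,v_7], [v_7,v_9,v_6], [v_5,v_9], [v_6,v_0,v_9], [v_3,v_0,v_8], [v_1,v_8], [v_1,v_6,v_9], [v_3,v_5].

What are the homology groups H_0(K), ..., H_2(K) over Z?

H_0 = Z,  H_1 = Z^3,  H_2 = 0.

K has 10 vertices, 19 edges, 7 triangles.
rank ∂_0 = 0, rank ∂_1 = 9 ⇒ b_0 = 10 − 0 − 9 = 1; all invariant factors of ∂_1 are 1 so no torsion. So H_0 ≅ Z.
rank ∂_1 = 9, rank ∂_2 = 7 ⇒ b_1 = 19 − 9 − 7 = 3; all invariant factors of ∂_2 are 1 so no torsion. So H_1 ≅ Z^3.
rank ∂_2 = 7, rank ∂_3 = 0 ⇒ b_2 = 7 − 7 − 0 = 0. So H_2 ≅ 0.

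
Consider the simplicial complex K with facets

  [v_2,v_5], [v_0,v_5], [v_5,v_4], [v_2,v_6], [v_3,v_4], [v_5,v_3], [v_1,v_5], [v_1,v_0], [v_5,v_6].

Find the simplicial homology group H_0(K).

H_0 = Z.

Order the vertices as v_0 < v_1 < v_2 < v_3 < v_4 < v_5 < v_6. Listing each simplex with vertices in this order, K has dimension 1 with simplices:

  0-simplices (7): [v_0], [v_1], [v_2], [v_3], [v_4], [v_5], [v_6]
  1-simplices (9): [v_0,v_1], [v_0,v_5], [v_1,v_5], [v_2,v_5], [v_2,v_6], [v_3,v_4], [v_3,v_5], [v_4,v_5], [v_5,v_6]

giving chain groups C_0 ≅ Z^7, C_1 ≅ Z^9.

The boundary map ∂_1: C_1 → C_0 maps an edge to its endpoints' difference, ∂[p,q] = q − p. For instance
  ∂[v_3,v_5] = [v_5] − [v_3].
The resulting 7×9 matrix has rank 6, and its Smith normal form has invariant factors (1,1,1,1,1,1).

From H_k ≅ ker(∂_k) / im(∂_{k+1}) we obtain:

  H_0: rank C_0 − rank ∂_1 = 7 − 6 = 1, and the invariant factors of ∂_1 are all 1, so H_0 = Z.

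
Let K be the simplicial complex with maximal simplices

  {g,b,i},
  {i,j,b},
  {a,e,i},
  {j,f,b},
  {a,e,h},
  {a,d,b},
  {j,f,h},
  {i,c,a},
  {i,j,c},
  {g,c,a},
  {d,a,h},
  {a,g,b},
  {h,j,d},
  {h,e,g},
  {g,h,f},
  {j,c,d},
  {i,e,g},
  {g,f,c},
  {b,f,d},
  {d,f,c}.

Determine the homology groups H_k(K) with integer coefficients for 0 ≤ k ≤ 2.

Take the total order a < b < c < d < e < f < g < h < i < j on the vertex set. Then K (dimension 2) consists of the simplices:

  0-simplices (10): a, b, c, d, e, f, g, h, i, j
  1-simplices (30): ab, ac, ad, ae, ag, ah, ai, bd, bf, bg, bi, bj, cd, cf, cg, ci, cj, df, dh, dj, eg, eh, ei, fg, fh, fj, gh, gi, hj, ij
  2-simplices (20): abd, abg, acg, aci, adh, aeh, aei, bdf, bfj, bgi, bij, cdf, cdj, cfg, cij, dhj, egh, egi, fgh, fhj

giving chain groups C_0 ≅ Z^10, C_1 ≅ Z^30, C_2 ≅ Z^20.

The boundary map ∂_1: C_1 → C_0 sends each edge [p,q] (with p < q) to q − p.
The resulting 10×30 matrix has rank 9, and its Smith normal form has invariant factors (1,1,1,1,1,1,1,1,1).

∂_2: C_2 → C_1 acts by ∂[p,q,r] = [q,r] − [p,r] + [p,q]. For instance
  ∂egi = gi − ei + eg,
  ∂adh = dh − ah + ad.
The resulting 30×20 matrix has rank 20, and its Smith normal form has invariant factors (1,1,1,1,1,1,1,1,1,1,1,1,1,1,1,1,1,1,1,2).

From H_k ≅ ker(∂_k) / im(∂_{k+1}) we obtain:

  H_0: rank C_0 − rank ∂_1 = 10 − 9 = 1, and the invariant factors of ∂_1 are all 1, so H_0 = Z.
  H_1: rank ker ∂_1 − rank ∂_2 = (30 − 9) − 20 = 1, and ∂_2 has invariant factor 2 > 1, so H_1 = Z × Z/2.
  H_2: rank ker ∂_2 − rank ∂_3 = (20 − 20) − 0 = 0, and there is no ∂_3, so H_2 = 0.

H_0 = Z,  H_1 = Z × Z/2,  H_2 = 0.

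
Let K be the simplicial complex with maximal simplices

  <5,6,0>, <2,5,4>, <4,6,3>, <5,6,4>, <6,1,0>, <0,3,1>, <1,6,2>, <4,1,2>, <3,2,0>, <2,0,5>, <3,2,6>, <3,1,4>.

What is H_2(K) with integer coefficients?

Order the vertices as 0 < 1 < 2 < 3 < 4 < 5 < 6. Listing each simplex with vertices in this order, K has dimension 2 with simplices:

  0-simplices (7): [0], [1], [2], [3], [4], [5], [6]
  1-simplices (18): [0,1], [0,2], [0,3], [0,5], [0,6], [1,2], [1,3], [1,4], [1,6], [2,3], [2,4], [2,5], [2,6], [3,4], [3,6], [4,5], [4,6], [5,6]
  2-simplices (12): [0,1,3], [0,1,6], [0,2,3], [0,2,5], [0,5,6], [1,2,4], [1,2,6], [1,3,4], [2,3,6], [2,4,5], [3,4,6], [4,5,6]

so the chain groups are C_0 ≅ Z^7, C_1 ≅ Z^18, C_2 ≅ Z^12.

∂_1: C_1 → C_0 sends each edge [p,q] (with p < q) to q − p.
This gives a 7×18 integer matrix of rank 6; reducing to Smith normal form yields diagonal entries (1,1,1,1,1,1).

Boundary ∂_2: C_2 → C_1 acts by ∂[p,q,r] = [q,r] − [p,r] + [p,q]. For instance
  ∂[1,2,4] = [2,4] − [1,4] + [1,2],
  ∂[0,1,3] = [1,3] − [0,3] + [0,1].
The resulting 18×12 matrix has rank 12, and its Smith normal form has invariant factors (1,1,1,1,1,1,1,1,1,1,1,2).

From H_k ≅ ker(∂_k) / im(∂_{k+1}) we obtain:

  H_2: rank ker ∂_2 − rank ∂_3 = (12 − 12) − 0 = 0, and there is no ∂_3, so H_2 = 0.

H_2 = 0.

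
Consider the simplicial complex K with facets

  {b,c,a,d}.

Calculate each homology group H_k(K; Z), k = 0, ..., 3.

H_0 = Z,  H_1 = 0,  H_2 = 0,  H_3 = 0.

K has 4 vertices, 6 edges, 4 triangles, 1 3-simplex.
rank ∂_0 = 0, rank ∂_1 = 3 ⇒ b_0 = 4 − 0 − 3 = 1; all invariant factors of ∂_1 are 1 so no torsion. So H_0 = Z.
rank ∂_1 = 3, rank ∂_2 = 3 ⇒ b_1 = 6 − 3 − 3 = 0; all invariant factors of ∂_2 are 1 so no torsion. So H_1 = 0.
rank ∂_2 = 3, rank ∂_3 = 1 ⇒ b_2 = 4 − 3 − 1 = 0; all invariant factors of ∂_3 are 1 so no torsion. So H_2 = 0.
rank ∂_3 = 1, rank ∂_4 = 0 ⇒ b_3 = 1 − 1 − 0 = 0. So H_3 = 0.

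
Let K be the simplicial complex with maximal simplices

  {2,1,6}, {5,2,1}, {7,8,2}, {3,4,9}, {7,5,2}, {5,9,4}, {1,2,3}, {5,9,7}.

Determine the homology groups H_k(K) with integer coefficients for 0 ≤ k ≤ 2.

H_0 ≅ Z,  H_1 ≅ Z,  H_2 = 0.

Take the total order 1 < 2 < 3 < 4 < 5 < 6 < 7 < 8 < 9 on the vertex set. Then K (dimension 2) consists of the simplices:

  0-simplices (9): [1], [2], [3], [4], [5], [6], [7], [8], [9]
  1-simplices (17): [1,2], [1,3], [1,5], [1,6], [2,3], [2,5], [2,6], [2,7], [2,8], [3,4], [3,9], [4,5], [4,9], [5,7], [5,9], [7,8], [7,9]
  2-simplices (8): [1,2,3], [1,2,5], [1,2,6], [2,5,7], [2,7,8], [3,4,9], [4,5,9], [5,7,9]

Hence C_0 ≅ Z^9, C_1 ≅ Z^17, C_2 ≅ Z^8.

∂_1: C_1 → C_0 maps an edge to its endpoints' difference, ∂[p,q] = q − p. For instance
  ∂[1,5] = [5] − [1].
The 9×17 boundary matrix has rank 8 and Smith normal form diag(1,1,1,1,1,1,1,1).

∂_2: C_2 → C_1 maps a triangle to the signed sum of its edges. For instance
  ∂[1,2,6] = [2,6] − [1,6] + [1,2],
  ∂[2,7,8] = [7,8] − [2,8] + [2,7].
As a 17×8 matrix over Z this has rank 8, with invariant factors (1,1,1,1,1,1,1,1).

Now H_k = ker ∂_k / im ∂_{k+1}, so:

  H_0: rank C_0 − rank ∂_1 = 9 − 8 = 1, and the invariant factors of ∂_1 are all 1, so H_0 = Z.
  H_1: rank ker ∂_1 − rank ∂_2 = (17 − 8) − 8 = 1, and the invariant factors of ∂_2 are all 1, so H_1 = Z.
  H_2: rank ker ∂_2 − rank ∂_3 = (8 − 8) − 0 = 0, and there is no ∂_3, so H_2 = 0.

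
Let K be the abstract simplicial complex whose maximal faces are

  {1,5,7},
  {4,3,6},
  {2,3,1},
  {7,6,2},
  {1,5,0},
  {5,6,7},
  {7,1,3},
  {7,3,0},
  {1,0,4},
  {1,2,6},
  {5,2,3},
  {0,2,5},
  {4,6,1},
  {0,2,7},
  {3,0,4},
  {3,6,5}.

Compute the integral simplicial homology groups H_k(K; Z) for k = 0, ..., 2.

K has 8 vertices, 24 edges, 16 triangles.
rank ∂_0 = 0, rank ∂_1 = 7 ⇒ b_0 = 8 − 0 − 7 = 1; all invariant factors of ∂_1 are 1 so no torsion. So H_0 ≅ Z.
rank ∂_1 = 7, rank ∂_2 = 15 ⇒ b_1 = 24 − 7 − 15 = 2; all invariant factors of ∂_2 are 1 so no torsion. So H_1 ≅ Z^2.
rank ∂_2 = 15, rank ∂_3 = 0 ⇒ b_2 = 16 − 15 − 0 = 1. So H_2 ≅ Z.

H_0 = Z,  H_1 = Z^2,  H_2 = Z.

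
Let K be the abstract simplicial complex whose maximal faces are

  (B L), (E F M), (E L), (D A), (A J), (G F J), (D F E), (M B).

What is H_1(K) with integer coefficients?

H_1 = Z^2.

Order the vertices as A < B < D < E < F < G < J < L < M. Listing each simplex with vertices in this order, K has dimension 2 with simplices:

  0-simplices (9): A, B, D, E, F, G, J, L, M
  1-simplices (13): AD, AJ, BL, BM, DE, DF, EF, EL, EM, FG, FJ, FM, GJ
  2-simplices (3): DEF, EFM, FGJ

giving chain groups C_0 ≅ Z^9, C_1 ≅ Z^13, C_2 ≅ Z^3.

Boundary ∂_1: C_1 → C_0 maps an edge to its endpoints' difference, ∂[p,q] = q − p.
As a 9×13 matrix over Z this has rank 8, with invariant factors (1,1,1,1,1,1,1,1).

The boundary map ∂_2: C_2 → C_1 maps a triangle to the signed sum of its edges. For instance
  ∂FGJ = GJ − FJ + FG,
  ∂DEF = EF − DF + DE.
The 13×3 boundary matrix has rank 3 and Smith normal form diag(1,1,1).

From H_k ≅ ker(∂_k) / im(∂_{k+1}) we obtain:

  H_1: rank ker ∂_1 − rank ∂_2 = (13 − 8) − 3 = 2, and the invariant factors of ∂_2 are all 1, so H_1 ≅ Z^2.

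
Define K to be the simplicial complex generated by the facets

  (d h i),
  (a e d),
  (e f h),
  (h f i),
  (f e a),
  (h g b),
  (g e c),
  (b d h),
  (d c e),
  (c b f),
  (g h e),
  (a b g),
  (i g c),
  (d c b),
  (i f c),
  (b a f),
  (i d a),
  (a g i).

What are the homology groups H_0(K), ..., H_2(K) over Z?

Fix the vertex order a < b < c < d < e < f < g < h < i and write every simplex with vertices in increasing order. Then dim K = 2 and the simplices of K are:

  0-simplices (9): a, b, c, d, e, f, g, h, i
  1-simplices (27): ab, ad, ae, af, ag, ai, bc, bd, bf, bg, bh, cd, ce, cf, cg, ci, de, dh, di, ef, eg, eh, fh, fi, gh, gi, hi
  2-simplices (18): abf, abg, ade, adi, aef, agi, bcd, bcf, bdh, bgh, cde, ceg, cfi, cgi, dhi, efh, egh, fhi

Hence C_0 ≅ Z^9, C_1 ≅ Z^27, C_2 ≅ Z^18.

The boundary map ∂_1: C_1 → C_0 maps an edge to its endpoints' difference, ∂[p,q] = q − p.
The 9×27 boundary matrix has rank 8 and Smith normal form diag(1,1,1,1,1,1,1,1).

∂_2: C_2 → C_1 acts by ∂[p,q,r] = [q,r] − [p,r] + [p,q]. For instance
  ∂abg = bg − ag + ab,
  ∂bgh = gh − bh + bg.
As a 27×18 matrix over Z this has rank 17, with invariant factors (1,1,1,1,1,1,1,1,1,1,1,1,1,1,1,1,1).

Now H_k = ker ∂_k / im ∂_{k+1}, so:

  H_0: rank C_0 − rank ∂_1 = 9 − 8 = 1, and the invariant factors of ∂_1 are all 1, so H_0 = Z.
  H_1: rank ker ∂_1 − rank ∂_2 = (27 − 8) − 17 = 2, and the invariant factors of ∂_2 are all 1, so H_1 = Z^2.
  H_2: rank ker ∂_2 − rank ∂_3 = (18 − 17) − 0 = 1, and there is no ∂_3, so H_2 = Z.

(K is a triangulation of the torus T^2.)

H_0 = Z,  H_1 = Z^2,  H_2 = Z.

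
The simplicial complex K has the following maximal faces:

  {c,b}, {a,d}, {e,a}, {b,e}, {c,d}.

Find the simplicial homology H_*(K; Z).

We work with the vertex ordering a < b < c < d < e. The simplices of K, each written with vertices in increasing order, are:

  0-simplices (5): a, b, c, d, e
  1-simplices (5): ad, ae, bc, be, cd

Hence C_0 ≅ Z^5, C_1 ≅ Z^5.

Boundary ∂_1: C_1 → C_0 is given by ∂[p,q] = [q] − [p]. For instance
  ∂cd = d − c.
As a 5×5 matrix over Z this has rank 4, with invariant factors (1,1,1,1).

Now H_k = ker ∂_k / im ∂_{k+1}, so:

  H_0: rank C_0 − rank ∂_1 = 5 − 4 = 1, and the invariant factors of ∂_1 are all 1, so H_0 ≅ Z.
  H_1: rank ker ∂_1 − rank ∂_2 = (5 − 4) − 0 = 1, and there is no ∂_2, so H_1 ≅ Z.

As a check, the Euler characteristic is 5 − 5 = 0, which agrees with 1 − 1 = 0.
(K is a triangulation of the circle S^1.)

H_0 ≅ Z,  H_1 ≅ Z.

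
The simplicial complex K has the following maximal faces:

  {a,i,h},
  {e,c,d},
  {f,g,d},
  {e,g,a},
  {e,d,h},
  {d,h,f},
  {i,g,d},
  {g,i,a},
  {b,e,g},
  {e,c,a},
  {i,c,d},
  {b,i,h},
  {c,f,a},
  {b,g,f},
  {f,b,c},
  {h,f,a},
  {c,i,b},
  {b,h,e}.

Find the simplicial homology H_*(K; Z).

H_0 = Z,  H_1 = Z^2,  H_2 = Z.

We work with the vertex ordering a < b < c < d < e < f < g < h < i. The simplices of K, each written with vertices in increasing order, are:

  0-simplices (9): a, b, c, d, e, f, g, h, i
  1-simplices (27): ac, ae, af, ag, ah, ai, bc, be, bf, bg, bh, bi, cd, ce, cf, ci, de, df, dg, dh, di, eg, eh, fg, fh, gi, hi
  2-simplices (18): ace, acf, aeg, afh, agi, ahi, bcf, bci, beg, beh, bfg, bhi, cde, cdi, deh, dfg, dfh, dgi

giving chain groups C_0 ≅ Z^9, C_1 ≅ Z^27, C_2 ≅ Z^18.

∂_1: C_1 → C_0 sends each edge [p,q] (with p < q) to q − p. For instance
  ∂df = f − d.
This gives a 9×27 integer matrix of rank 8; reducing to Smith normal form yields diagonal entries (1,1,1,1,1,1,1,1).

Boundary ∂_2: C_2 → C_1 sends each 2-simplex [p,q,r] to [q,r] − [p,r] + [p,q]. For instance
  ∂dfg = fg − dg + df,
  ∂bci = ci − bi + bc.
This gives a 27×18 integer matrix of rank 17; reducing to Smith normal form yields diagonal entries (1,1,1,1,1,1,1,1,1,1,1,1,1,1,1,1,1).

Computing H_k = (kernel of ∂_k) / (image of ∂_{k+1}):

  H_0: rank C_0 − rank ∂_1 = 9 − 8 = 1, and the invariant factors of ∂_1 are all 1, so H_0 = Z.
  H_1: rank ker ∂_1 − rank ∂_2 = (27 − 8) − 17 = 2, and the invariant factors of ∂_2 are all 1, so H_1 = Z^2.
  H_2: rank ker ∂_2 − rank ∂_3 = (18 − 17) − 0 = 1, and there is no ∂_3, so H_2 = Z.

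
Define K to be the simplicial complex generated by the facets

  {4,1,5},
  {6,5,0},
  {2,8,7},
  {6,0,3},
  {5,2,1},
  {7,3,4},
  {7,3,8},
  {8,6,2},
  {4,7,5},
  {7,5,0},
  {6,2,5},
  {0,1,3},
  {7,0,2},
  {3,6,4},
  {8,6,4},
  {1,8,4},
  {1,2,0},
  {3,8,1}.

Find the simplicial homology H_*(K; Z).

Fix the vertex order 0 < 1 < 2 < 3 < 4 < 5 < 6 < 7 < 8 and write every simplex with vertices in increasing order. Then dim K = 2 and the simplices of K are:

  0-simplices (9): [0], [1], [2], [3], [4], [5], [6], [7], [8]
  1-simplices (27): (27 of them)
  2-simplices (18): [0,1,2], [0,1,3], [0,2,7], [0,3,6], [0,5,6], [0,5,7], [1,2,5], [1,3,8], [1,4,5], [1,4,8], [2,5,6], [2,6,8], [2,7,8], [3,4,6], [3,4,7], [3,7,8], [4,5,7], [4,6,8]

Hence C_0 ≅ Z^9, C_1 ≅ Z^27, C_2 ≅ Z^18.

The boundary map ∂_1: C_1 → C_0 is given by ∂[p,q] = [q] − [p]. For instance
  ∂[2,8] = [8] − [2].
The resulting 9×27 matrix has rank 8, and its Smith normal form has invariant factors (1,1,1,1,1,1,1,1).

The boundary map ∂_2: C_2 → C_1 maps a triangle to the signed sum of its edges. For instance
  ∂[2,5,6] = [5,6] − [2,6] + [2,5],
  ∂[1,2,5] = [2,5] − [1,5] + [1,2].
The resulting 27×18 matrix has rank 18, and its Smith normal form has invariant factors (1,1,1,1,1,1,1,1,1,1,1,1,1,1,1,1,1,2).

Now H_k = ker ∂_k / im ∂_{k+1}, so:

  H_0: rank C_0 − rank ∂_1 = 9 − 8 = 1, and the invariant factors of ∂_1 are all 1, so H_0 ≅ Z.
  H_1: rank ker ∂_1 − rank ∂_2 = (27 − 8) − 18 = 1, and ∂_2 has invariant factor 2 > 1, so H_1 ≅ Z × Z/2.
  H_2: rank ker ∂_2 − rank ∂_3 = (18 − 18) − 0 = 0, and there is no ∂_3, so H_2 ≅ 0.

H_0 = Z,  H_1 = Z × Z/2,  H_2 = 0.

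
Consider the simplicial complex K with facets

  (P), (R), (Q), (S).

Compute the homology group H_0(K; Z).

H_0 ≅ Z^4.

K has 4 vertices.
rank ∂_0 = 0, rank ∂_1 = 0 ⇒ b_0 = 4 − 0 − 0 = 4. So H_0 = Z^4.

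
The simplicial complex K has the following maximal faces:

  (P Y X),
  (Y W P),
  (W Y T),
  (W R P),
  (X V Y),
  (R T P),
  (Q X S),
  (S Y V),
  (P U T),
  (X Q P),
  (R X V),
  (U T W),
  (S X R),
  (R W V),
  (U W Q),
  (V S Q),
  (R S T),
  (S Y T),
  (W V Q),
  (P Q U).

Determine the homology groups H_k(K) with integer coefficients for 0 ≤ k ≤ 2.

We work with the vertex ordering P < Q < R < S < T < U < V < W < X < Y. The simplices of K, each written with vertices in increasing order, are:

  0-simplices (10): P, Q, R, S, T, U, V, W, X, Y
  1-simplices (30): PQ, PR, PT, PU, PW, PX, PY, QS, QU, QV, QW, QX, RS, RT, RV, RW, RX, ST, SV, SX, SY, TU, TW, TY, UW, VW, VX, VY, WY, XY
  2-simplices (20): PQU, PQX, PRT, PRW, PTU, PWY, PXY, QSV, QSX, QUW, QVW, RST, RSX, RVW, RVX, STY, SVY, TUW, TWY, VXY

Hence C_0 ≅ Z^10, C_1 ≅ Z^30, C_2 ≅ Z^20.

∂_1: C_1 → C_0 sends each edge [p,q] (with p < q) to q − p. For instance
  ∂RV = V − R.
The resulting 10×30 matrix has rank 9, and its Smith normal form has invariant factors (1,1,1,1,1,1,1,1,1).

Boundary ∂_2: C_2 → C_1 maps a triangle to the signed sum of its edges. For instance
  ∂TWY = WY − TY + TW,
  ∂PTU = TU − PU + PT.
The 30×20 boundary matrix has rank 20 and Smith normal form diag(1,1,1,1,1,1,1,1,1,1,1,1,1,1,1,1,1,1,1,2).

From H_k ≅ ker(∂_k) / im(∂_{k+1}) we obtain:

  H_0: rank C_0 − rank ∂_1 = 10 − 9 = 1, and the invariant factors of ∂_1 are all 1, so H_0 = Z.
  H_1: rank ker ∂_1 − rank ∂_2 = (30 − 9) − 20 = 1, and ∂_2 has invariant factor 2 > 1, so H_1 = Z ⊕ Z/2.
  H_2: rank ker ∂_2 − rank ∂_3 = (20 − 20) − 0 = 0, and there is no ∂_3, so H_2 = 0.

H_0 = Z,  H_1 = Z ⊕ Z/2,  H_2 = 0.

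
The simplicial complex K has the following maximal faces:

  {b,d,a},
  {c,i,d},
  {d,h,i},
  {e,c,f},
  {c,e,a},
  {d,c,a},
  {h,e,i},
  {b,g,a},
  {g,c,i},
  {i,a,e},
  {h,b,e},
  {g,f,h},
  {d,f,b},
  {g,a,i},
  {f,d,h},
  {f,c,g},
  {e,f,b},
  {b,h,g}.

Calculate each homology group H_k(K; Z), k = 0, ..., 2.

H_0 = Z,  H_1 = Z ⊕ Z/2Z,  H_2 = 0.

Order the vertices as a < b < c < d < e < f < g < h < i. Listing each simplex with vertices in this order, K has dimension 2 with simplices:

  0-simplices (9): a, b, c, d, e, f, g, h, i
  1-simplices (27): ab, ac, ad, ae, ag, ai, bd, be, bf, bg, bh, cd, ce, cf, cg, ci, df, dh, di, ef, eh, ei, fg, fh, gh, gi, hi
  2-simplices (18): abd, abg, acd, ace, aei, agi, bdf, bef, beh, bgh, cdi, cef, cfg, cgi, dfh, dhi, ehi, fgh

so the chain groups are C_0 ≅ Z^9, C_1 ≅ Z^27, C_2 ≅ Z^18.

∂_1: C_1 → C_0 sends each edge [p,q] (with p < q) to q − p.
This gives a 9×27 integer matrix of rank 8; reducing to Smith normal form yields diagonal entries (1,1,1,1,1,1,1,1).

Boundary ∂_2: C_2 → C_1 acts by ∂[p,q,r] = [q,r] − [p,r] + [p,q]. For instance
  ∂abg = bg − ag + ab,
  ∂dhi = hi − di + dh.
As a 27×18 matrix over Z this has rank 18, with invariant factors (1,1,1,1,1,1,1,1,1,1,1,1,1,1,1,1,1,2).

Reading off H_k = ker ∂_k / im ∂_{k+1}:

  H_0: rank C_0 − rank ∂_1 = 9 − 8 = 1, and the invariant factors of ∂_1 are all 1, so H_0 ≅ Z.
  H_1: rank ker ∂_1 − rank ∂_2 = (27 − 8) − 18 = 1, and ∂_2 has invariant factor 2 > 1, so H_1 ≅ Z ⊕ Z/2Z.
  H_2: rank ker ∂_2 − rank ∂_3 = (18 − 18) − 0 = 0, and there is no ∂_3, so H_2 ≅ 0.

(K is a triangulation of the Klein bottle.)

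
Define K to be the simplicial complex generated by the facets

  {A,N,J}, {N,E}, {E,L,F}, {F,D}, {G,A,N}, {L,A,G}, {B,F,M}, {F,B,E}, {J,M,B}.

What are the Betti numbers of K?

b_0 = 1, b_1 = 2, b_2 = 0.

Fix the vertex order A < B < D < E < F < G < J < L < M < N and write every simplex with vertices in increasing order. Then dim K = 2 and the simplices of K are:

  0-simplices (10): A, B, D, E, F, G, J, L, M, N
  1-simplices (18): AG, AJ, AL, AN, BE, BF, BJ, BM, DF, EF, EL, EN, FL, FM, GL, GN, JM, JN
  2-simplices (7): AGL, AGN, AJN, BEF, BFM, BJM, EFL

so the chain groups are C_0 ≅ Z^10, C_1 ≅ Z^18, C_2 ≅ Z^7.

The boundary map ∂_1: C_1 → C_0 sends each edge [p,q] (with p < q) to q − p. For instance
  ∂BM = M − B.
The 10×18 boundary matrix has rank 9 and Smith normal form diag(1,1,1,1,1,1,1,1,1).

∂_2: C_2 → C_1 acts by ∂[p,q,r] = [q,r] − [p,r] + [p,q]. For instance
  ∂BFM = FM − BM + BF,
  ∂EFL = FL − EL + EF.
As a 18×7 matrix over Z this has rank 7, with invariant factors (1,1,1,1,1,1,1).

Computing H_k = (kernel of ∂_k) / (image of ∂_{k+1}):

  H_0: rank C_0 − rank ∂_1 = 10 − 9 = 1, and the invariant factors of ∂_1 are all 1, so H_0 ≅ Z.
  H_1: rank ker ∂_1 − rank ∂_2 = (18 − 9) − 7 = 2, and the invariant factors of ∂_2 are all 1, so H_1 ≅ Z^2.
  H_2: rank ker ∂_2 − rank ∂_3 = (7 − 7) − 0 = 0, and there is no ∂_3, so H_2 ≅ 0.

Hence the Betti numbers are b_0 = 1, b_1 = 2, b_2 = 0.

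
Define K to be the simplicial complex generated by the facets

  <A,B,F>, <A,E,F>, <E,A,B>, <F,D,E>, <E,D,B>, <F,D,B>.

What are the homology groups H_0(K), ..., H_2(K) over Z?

Take the total order A < B < D < E < F on the vertex set. Then K (dimension 2) consists of the simplices:

  0-simplices (5): A, B, D, E, F
  1-simplices (9): AB, AE, AF, BD, BE, BF, DE, DF, EF
  2-simplices (6): ABE, ABF, AEF, BDE, BDF, DEF

so the chain groups are C_0 ≅ Z^5, C_1 ≅ Z^9, C_2 ≅ Z^6.

∂_1: C_1 → C_0 sends each edge [p,q] (with p < q) to q − p.
The resulting 5×9 matrix has rank 4, and its Smith normal form has invariant factors (1,1,1,1).

The boundary map ∂_2: C_2 → C_1 sends each 2-simplex [p,q,r] to [q,r] − [p,r] + [p,q]. For instance
  ∂DEF = EF − DF + DE,
  ∂ABF = BF − AF + AB.
The 9×6 boundary matrix has rank 5 and Smith normal form diag(1,1,1,1,1).

Now H_k = ker ∂_k / im ∂_{k+1}, so:

  H_0: rank C_0 − rank ∂_1 = 5 − 4 = 1, and the invariant factors of ∂_1 are all 1, so H_0 = Z.
  H_1: rank ker ∂_1 − rank ∂_2 = (9 − 4) − 5 = 0, and the invariant factors of ∂_2 are all 1, so H_1 = 0.
  H_2: rank ker ∂_2 − rank ∂_3 = (6 − 5) − 0 = 1, and there is no ∂_3, so H_2 = Z.

(K is a triangulation of the 2-sphere S^2.)

H_0 = Z,  H_1 = 0,  H_2 = Z.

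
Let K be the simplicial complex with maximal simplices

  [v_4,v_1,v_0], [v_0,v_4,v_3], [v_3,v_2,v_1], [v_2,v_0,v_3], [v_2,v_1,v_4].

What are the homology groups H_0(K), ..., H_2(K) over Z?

We work with the vertex ordering v_0 < v_1 < v_2 < v_3 < v_4. The simplices of K, each written with vertices in increasing order, are:

  0-simplices (5): [v_0], [v_1], [v_2], [v_3], [v_4]
  1-simplices (10): [v_0,v_1], [v_0,v_2], [v_0,v_3], [v_0,v_4], [v_1,v_2], [v_1,v_3], [v_1,v_4], [v_2,v_3], [v_2,v_4], [v_3,v_4]
  2-simplices (5): [v_0,v_1,v_4], [v_0,v_2,v_3], [v_0,v_3,v_4], [v_1,v_2,v_3], [v_1,v_2,v_4]

so the chain groups are C_0 ≅ Z^5, C_1 ≅ Z^10, C_2 ≅ Z^5.

Boundary ∂_1: C_1 → C_0 maps an edge to its endpoints' difference, ∂[p,q] = q − p.
The resulting 5×10 matrix has rank 4, and its Smith normal form has invariant factors (1,1,1,1).

The boundary map ∂_2: C_2 → C_1 maps a triangle to the signed sum of its edges. For instance
  ∂[v_0,v_3,v_4] = [v_3,v_4] − [v_0,v_4] + [v_0,v_3],
  ∂[v_1,v_2,v_4] = [v_2,v_4] − [v_1,v_4] + [v_1,v_2].
As a 10×5 matrix over Z this has rank 5, with invariant factors (1,1,1,1,1).

From H_k ≅ ker(∂_k) / im(∂_{k+1}) we obtain:

  H_0: rank C_0 − rank ∂_1 = 5 − 4 = 1, and the invariant factors of ∂_1 are all 1, so H_0 ≅ Z.
  H_1: rank ker ∂_1 − rank ∂_2 = (10 − 4) − 5 = 1, and the invariant factors of ∂_2 are all 1, so H_1 ≅ Z.
  H_2: rank ker ∂_2 − rank ∂_3 = (5 − 5) − 0 = 0, and there is no ∂_3, so H_2 ≅ 0.

H_0 ≅ Z,  H_1 ≅ Z,  H_2 = 0.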